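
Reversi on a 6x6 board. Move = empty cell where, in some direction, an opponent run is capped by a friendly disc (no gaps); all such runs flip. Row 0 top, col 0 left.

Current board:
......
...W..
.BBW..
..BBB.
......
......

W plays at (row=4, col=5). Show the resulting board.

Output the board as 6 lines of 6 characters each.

Answer: ......
...W..
.BBW..
..BBW.
.....W
......

Derivation:
Place W at (4,5); scan 8 dirs for brackets.
Dir NW: opp run (3,4) capped by W -> flip
Dir N: first cell '.' (not opp) -> no flip
Dir NE: edge -> no flip
Dir W: first cell '.' (not opp) -> no flip
Dir E: edge -> no flip
Dir SW: first cell '.' (not opp) -> no flip
Dir S: first cell '.' (not opp) -> no flip
Dir SE: edge -> no flip
All flips: (3,4)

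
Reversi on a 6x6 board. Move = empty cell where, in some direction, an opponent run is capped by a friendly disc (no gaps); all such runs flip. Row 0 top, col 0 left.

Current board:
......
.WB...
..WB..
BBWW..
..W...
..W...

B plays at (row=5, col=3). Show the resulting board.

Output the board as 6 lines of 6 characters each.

Answer: ......
.WB...
..WB..
BBWW..
..B...
..WB..

Derivation:
Place B at (5,3); scan 8 dirs for brackets.
Dir NW: opp run (4,2) capped by B -> flip
Dir N: first cell '.' (not opp) -> no flip
Dir NE: first cell '.' (not opp) -> no flip
Dir W: opp run (5,2), next='.' -> no flip
Dir E: first cell '.' (not opp) -> no flip
Dir SW: edge -> no flip
Dir S: edge -> no flip
Dir SE: edge -> no flip
All flips: (4,2)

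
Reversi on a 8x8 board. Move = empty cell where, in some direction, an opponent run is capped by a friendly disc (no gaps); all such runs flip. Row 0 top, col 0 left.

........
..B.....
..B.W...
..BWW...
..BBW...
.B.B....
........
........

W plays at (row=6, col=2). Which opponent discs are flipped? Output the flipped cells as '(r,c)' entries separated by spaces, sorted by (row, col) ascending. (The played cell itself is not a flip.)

Dir NW: opp run (5,1), next='.' -> no flip
Dir N: first cell '.' (not opp) -> no flip
Dir NE: opp run (5,3) capped by W -> flip
Dir W: first cell '.' (not opp) -> no flip
Dir E: first cell '.' (not opp) -> no flip
Dir SW: first cell '.' (not opp) -> no flip
Dir S: first cell '.' (not opp) -> no flip
Dir SE: first cell '.' (not opp) -> no flip

Answer: (5,3)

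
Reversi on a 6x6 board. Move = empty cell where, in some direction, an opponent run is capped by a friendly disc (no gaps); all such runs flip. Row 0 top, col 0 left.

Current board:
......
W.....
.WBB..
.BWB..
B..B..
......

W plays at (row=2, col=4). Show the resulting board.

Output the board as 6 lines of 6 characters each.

Place W at (2,4); scan 8 dirs for brackets.
Dir NW: first cell '.' (not opp) -> no flip
Dir N: first cell '.' (not opp) -> no flip
Dir NE: first cell '.' (not opp) -> no flip
Dir W: opp run (2,3) (2,2) capped by W -> flip
Dir E: first cell '.' (not opp) -> no flip
Dir SW: opp run (3,3), next='.' -> no flip
Dir S: first cell '.' (not opp) -> no flip
Dir SE: first cell '.' (not opp) -> no flip
All flips: (2,2) (2,3)

Answer: ......
W.....
.WWWW.
.BWB..
B..B..
......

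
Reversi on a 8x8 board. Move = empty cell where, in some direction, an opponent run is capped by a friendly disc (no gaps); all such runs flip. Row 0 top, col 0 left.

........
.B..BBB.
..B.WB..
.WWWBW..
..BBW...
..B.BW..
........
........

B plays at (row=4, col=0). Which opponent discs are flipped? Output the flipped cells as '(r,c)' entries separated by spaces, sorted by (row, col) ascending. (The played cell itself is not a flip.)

Answer: (3,1)

Derivation:
Dir NW: edge -> no flip
Dir N: first cell '.' (not opp) -> no flip
Dir NE: opp run (3,1) capped by B -> flip
Dir W: edge -> no flip
Dir E: first cell '.' (not opp) -> no flip
Dir SW: edge -> no flip
Dir S: first cell '.' (not opp) -> no flip
Dir SE: first cell '.' (not opp) -> no flip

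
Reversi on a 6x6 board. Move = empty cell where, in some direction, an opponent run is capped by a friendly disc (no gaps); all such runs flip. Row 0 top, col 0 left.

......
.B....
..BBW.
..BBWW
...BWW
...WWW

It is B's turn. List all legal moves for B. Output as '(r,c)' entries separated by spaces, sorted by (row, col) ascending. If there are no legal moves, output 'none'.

Answer: (1,5) (2,5)

Derivation:
(1,3): no bracket -> illegal
(1,4): no bracket -> illegal
(1,5): flips 1 -> legal
(2,5): flips 2 -> legal
(4,2): no bracket -> illegal
(5,2): no bracket -> illegal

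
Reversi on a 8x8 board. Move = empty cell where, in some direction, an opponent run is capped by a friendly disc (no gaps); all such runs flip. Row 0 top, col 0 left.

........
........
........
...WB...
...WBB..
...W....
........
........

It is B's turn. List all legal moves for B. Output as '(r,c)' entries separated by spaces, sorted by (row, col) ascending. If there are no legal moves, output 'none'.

Answer: (2,2) (3,2) (4,2) (5,2) (6,2)

Derivation:
(2,2): flips 1 -> legal
(2,3): no bracket -> illegal
(2,4): no bracket -> illegal
(3,2): flips 1 -> legal
(4,2): flips 1 -> legal
(5,2): flips 1 -> legal
(5,4): no bracket -> illegal
(6,2): flips 1 -> legal
(6,3): no bracket -> illegal
(6,4): no bracket -> illegal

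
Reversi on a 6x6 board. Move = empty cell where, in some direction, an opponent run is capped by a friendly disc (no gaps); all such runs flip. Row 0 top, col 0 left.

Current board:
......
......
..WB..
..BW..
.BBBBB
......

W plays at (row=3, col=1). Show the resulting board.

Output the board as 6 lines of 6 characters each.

Place W at (3,1); scan 8 dirs for brackets.
Dir NW: first cell '.' (not opp) -> no flip
Dir N: first cell '.' (not opp) -> no flip
Dir NE: first cell 'W' (not opp) -> no flip
Dir W: first cell '.' (not opp) -> no flip
Dir E: opp run (3,2) capped by W -> flip
Dir SW: first cell '.' (not opp) -> no flip
Dir S: opp run (4,1), next='.' -> no flip
Dir SE: opp run (4,2), next='.' -> no flip
All flips: (3,2)

Answer: ......
......
..WB..
.WWW..
.BBBBB
......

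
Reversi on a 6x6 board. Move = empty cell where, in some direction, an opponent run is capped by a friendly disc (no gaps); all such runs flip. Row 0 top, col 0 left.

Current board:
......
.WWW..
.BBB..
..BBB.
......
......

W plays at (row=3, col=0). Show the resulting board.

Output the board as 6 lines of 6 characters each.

Answer: ......
.WWW..
.WBB..
W.BBB.
......
......

Derivation:
Place W at (3,0); scan 8 dirs for brackets.
Dir NW: edge -> no flip
Dir N: first cell '.' (not opp) -> no flip
Dir NE: opp run (2,1) capped by W -> flip
Dir W: edge -> no flip
Dir E: first cell '.' (not opp) -> no flip
Dir SW: edge -> no flip
Dir S: first cell '.' (not opp) -> no flip
Dir SE: first cell '.' (not opp) -> no flip
All flips: (2,1)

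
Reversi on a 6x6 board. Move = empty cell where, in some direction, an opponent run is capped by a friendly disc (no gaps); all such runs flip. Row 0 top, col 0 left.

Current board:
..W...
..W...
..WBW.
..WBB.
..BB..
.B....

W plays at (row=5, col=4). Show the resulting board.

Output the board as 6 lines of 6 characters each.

Place W at (5,4); scan 8 dirs for brackets.
Dir NW: opp run (4,3) capped by W -> flip
Dir N: first cell '.' (not opp) -> no flip
Dir NE: first cell '.' (not opp) -> no flip
Dir W: first cell '.' (not opp) -> no flip
Dir E: first cell '.' (not opp) -> no flip
Dir SW: edge -> no flip
Dir S: edge -> no flip
Dir SE: edge -> no flip
All flips: (4,3)

Answer: ..W...
..W...
..WBW.
..WBB.
..BW..
.B..W.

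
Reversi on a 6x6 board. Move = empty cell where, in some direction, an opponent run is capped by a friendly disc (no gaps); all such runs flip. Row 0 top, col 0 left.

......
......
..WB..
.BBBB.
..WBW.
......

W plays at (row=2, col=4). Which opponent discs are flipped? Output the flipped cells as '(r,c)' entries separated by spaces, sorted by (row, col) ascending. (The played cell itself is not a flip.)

Dir NW: first cell '.' (not opp) -> no flip
Dir N: first cell '.' (not opp) -> no flip
Dir NE: first cell '.' (not opp) -> no flip
Dir W: opp run (2,3) capped by W -> flip
Dir E: first cell '.' (not opp) -> no flip
Dir SW: opp run (3,3) capped by W -> flip
Dir S: opp run (3,4) capped by W -> flip
Dir SE: first cell '.' (not opp) -> no flip

Answer: (2,3) (3,3) (3,4)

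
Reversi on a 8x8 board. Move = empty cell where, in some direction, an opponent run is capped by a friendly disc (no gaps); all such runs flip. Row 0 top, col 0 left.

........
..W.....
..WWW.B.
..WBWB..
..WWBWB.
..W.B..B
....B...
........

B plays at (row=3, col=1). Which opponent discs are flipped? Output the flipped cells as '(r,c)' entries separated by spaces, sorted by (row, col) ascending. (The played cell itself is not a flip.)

Dir NW: first cell '.' (not opp) -> no flip
Dir N: first cell '.' (not opp) -> no flip
Dir NE: opp run (2,2), next='.' -> no flip
Dir W: first cell '.' (not opp) -> no flip
Dir E: opp run (3,2) capped by B -> flip
Dir SW: first cell '.' (not opp) -> no flip
Dir S: first cell '.' (not opp) -> no flip
Dir SE: opp run (4,2), next='.' -> no flip

Answer: (3,2)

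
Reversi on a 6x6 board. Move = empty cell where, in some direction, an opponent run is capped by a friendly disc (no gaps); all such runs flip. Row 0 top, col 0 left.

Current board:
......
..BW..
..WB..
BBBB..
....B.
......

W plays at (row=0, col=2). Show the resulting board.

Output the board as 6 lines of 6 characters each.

Place W at (0,2); scan 8 dirs for brackets.
Dir NW: edge -> no flip
Dir N: edge -> no flip
Dir NE: edge -> no flip
Dir W: first cell '.' (not opp) -> no flip
Dir E: first cell '.' (not opp) -> no flip
Dir SW: first cell '.' (not opp) -> no flip
Dir S: opp run (1,2) capped by W -> flip
Dir SE: first cell 'W' (not opp) -> no flip
All flips: (1,2)

Answer: ..W...
..WW..
..WB..
BBBB..
....B.
......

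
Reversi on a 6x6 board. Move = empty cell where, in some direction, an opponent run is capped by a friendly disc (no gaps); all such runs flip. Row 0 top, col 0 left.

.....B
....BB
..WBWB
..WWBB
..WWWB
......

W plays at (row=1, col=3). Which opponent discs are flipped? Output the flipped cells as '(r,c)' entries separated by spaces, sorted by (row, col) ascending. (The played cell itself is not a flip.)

Dir NW: first cell '.' (not opp) -> no flip
Dir N: first cell '.' (not opp) -> no flip
Dir NE: first cell '.' (not opp) -> no flip
Dir W: first cell '.' (not opp) -> no flip
Dir E: opp run (1,4) (1,5), next=edge -> no flip
Dir SW: first cell 'W' (not opp) -> no flip
Dir S: opp run (2,3) capped by W -> flip
Dir SE: first cell 'W' (not opp) -> no flip

Answer: (2,3)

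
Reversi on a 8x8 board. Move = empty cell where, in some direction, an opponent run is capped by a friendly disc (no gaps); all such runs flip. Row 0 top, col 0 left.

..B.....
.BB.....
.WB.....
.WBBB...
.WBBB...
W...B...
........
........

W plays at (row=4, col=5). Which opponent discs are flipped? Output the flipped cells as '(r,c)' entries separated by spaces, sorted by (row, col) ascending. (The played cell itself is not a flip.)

Dir NW: opp run (3,4), next='.' -> no flip
Dir N: first cell '.' (not opp) -> no flip
Dir NE: first cell '.' (not opp) -> no flip
Dir W: opp run (4,4) (4,3) (4,2) capped by W -> flip
Dir E: first cell '.' (not opp) -> no flip
Dir SW: opp run (5,4), next='.' -> no flip
Dir S: first cell '.' (not opp) -> no flip
Dir SE: first cell '.' (not opp) -> no flip

Answer: (4,2) (4,3) (4,4)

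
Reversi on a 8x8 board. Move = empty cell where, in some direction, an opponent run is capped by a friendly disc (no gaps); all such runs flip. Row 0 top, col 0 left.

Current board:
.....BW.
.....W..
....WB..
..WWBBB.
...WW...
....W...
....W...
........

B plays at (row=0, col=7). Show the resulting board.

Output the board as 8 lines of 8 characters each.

Place B at (0,7); scan 8 dirs for brackets.
Dir NW: edge -> no flip
Dir N: edge -> no flip
Dir NE: edge -> no flip
Dir W: opp run (0,6) capped by B -> flip
Dir E: edge -> no flip
Dir SW: first cell '.' (not opp) -> no flip
Dir S: first cell '.' (not opp) -> no flip
Dir SE: edge -> no flip
All flips: (0,6)

Answer: .....BBB
.....W..
....WB..
..WWBBB.
...WW...
....W...
....W...
........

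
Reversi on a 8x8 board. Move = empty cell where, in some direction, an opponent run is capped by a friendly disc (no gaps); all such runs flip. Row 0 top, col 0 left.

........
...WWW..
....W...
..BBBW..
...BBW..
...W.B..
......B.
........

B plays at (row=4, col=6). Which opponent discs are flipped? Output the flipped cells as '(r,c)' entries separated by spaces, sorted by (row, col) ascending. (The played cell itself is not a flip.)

Answer: (4,5)

Derivation:
Dir NW: opp run (3,5) (2,4) (1,3), next='.' -> no flip
Dir N: first cell '.' (not opp) -> no flip
Dir NE: first cell '.' (not opp) -> no flip
Dir W: opp run (4,5) capped by B -> flip
Dir E: first cell '.' (not opp) -> no flip
Dir SW: first cell 'B' (not opp) -> no flip
Dir S: first cell '.' (not opp) -> no flip
Dir SE: first cell '.' (not opp) -> no flip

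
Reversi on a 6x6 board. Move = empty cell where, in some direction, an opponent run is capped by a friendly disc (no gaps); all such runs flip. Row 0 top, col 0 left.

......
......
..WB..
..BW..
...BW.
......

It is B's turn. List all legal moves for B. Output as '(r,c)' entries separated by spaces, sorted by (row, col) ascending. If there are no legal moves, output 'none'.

Answer: (1,2) (2,1) (3,4) (4,5)

Derivation:
(1,1): no bracket -> illegal
(1,2): flips 1 -> legal
(1,3): no bracket -> illegal
(2,1): flips 1 -> legal
(2,4): no bracket -> illegal
(3,1): no bracket -> illegal
(3,4): flips 1 -> legal
(3,5): no bracket -> illegal
(4,2): no bracket -> illegal
(4,5): flips 1 -> legal
(5,3): no bracket -> illegal
(5,4): no bracket -> illegal
(5,5): no bracket -> illegal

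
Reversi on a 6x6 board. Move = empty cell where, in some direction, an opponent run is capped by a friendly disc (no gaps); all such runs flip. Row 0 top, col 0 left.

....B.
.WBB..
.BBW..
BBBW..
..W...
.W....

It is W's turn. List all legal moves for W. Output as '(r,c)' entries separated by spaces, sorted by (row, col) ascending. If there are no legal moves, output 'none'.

Answer: (0,1) (0,2) (0,3) (1,4) (2,0) (4,1)

Derivation:
(0,1): flips 1 -> legal
(0,2): flips 3 -> legal
(0,3): flips 1 -> legal
(0,5): no bracket -> illegal
(1,0): no bracket -> illegal
(1,4): flips 2 -> legal
(1,5): no bracket -> illegal
(2,0): flips 3 -> legal
(2,4): no bracket -> illegal
(4,0): no bracket -> illegal
(4,1): flips 3 -> legal
(4,3): no bracket -> illegal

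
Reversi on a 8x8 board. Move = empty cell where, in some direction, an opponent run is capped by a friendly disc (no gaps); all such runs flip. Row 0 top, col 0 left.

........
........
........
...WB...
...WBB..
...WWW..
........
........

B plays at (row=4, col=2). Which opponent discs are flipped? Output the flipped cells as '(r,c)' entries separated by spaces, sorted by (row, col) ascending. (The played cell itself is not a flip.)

Answer: (4,3)

Derivation:
Dir NW: first cell '.' (not opp) -> no flip
Dir N: first cell '.' (not opp) -> no flip
Dir NE: opp run (3,3), next='.' -> no flip
Dir W: first cell '.' (not opp) -> no flip
Dir E: opp run (4,3) capped by B -> flip
Dir SW: first cell '.' (not opp) -> no flip
Dir S: first cell '.' (not opp) -> no flip
Dir SE: opp run (5,3), next='.' -> no flip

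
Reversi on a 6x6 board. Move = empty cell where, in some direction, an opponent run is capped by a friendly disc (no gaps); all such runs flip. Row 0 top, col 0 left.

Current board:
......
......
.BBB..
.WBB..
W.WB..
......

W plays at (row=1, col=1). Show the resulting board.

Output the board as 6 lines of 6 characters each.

Place W at (1,1); scan 8 dirs for brackets.
Dir NW: first cell '.' (not opp) -> no flip
Dir N: first cell '.' (not opp) -> no flip
Dir NE: first cell '.' (not opp) -> no flip
Dir W: first cell '.' (not opp) -> no flip
Dir E: first cell '.' (not opp) -> no flip
Dir SW: first cell '.' (not opp) -> no flip
Dir S: opp run (2,1) capped by W -> flip
Dir SE: opp run (2,2) (3,3), next='.' -> no flip
All flips: (2,1)

Answer: ......
.W....
.WBB..
.WBB..
W.WB..
......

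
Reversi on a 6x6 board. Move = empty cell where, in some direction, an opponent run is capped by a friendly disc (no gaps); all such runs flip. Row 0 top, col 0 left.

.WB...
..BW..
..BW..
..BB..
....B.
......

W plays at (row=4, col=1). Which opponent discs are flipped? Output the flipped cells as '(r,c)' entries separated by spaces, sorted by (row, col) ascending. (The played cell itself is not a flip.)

Dir NW: first cell '.' (not opp) -> no flip
Dir N: first cell '.' (not opp) -> no flip
Dir NE: opp run (3,2) capped by W -> flip
Dir W: first cell '.' (not opp) -> no flip
Dir E: first cell '.' (not opp) -> no flip
Dir SW: first cell '.' (not opp) -> no flip
Dir S: first cell '.' (not opp) -> no flip
Dir SE: first cell '.' (not opp) -> no flip

Answer: (3,2)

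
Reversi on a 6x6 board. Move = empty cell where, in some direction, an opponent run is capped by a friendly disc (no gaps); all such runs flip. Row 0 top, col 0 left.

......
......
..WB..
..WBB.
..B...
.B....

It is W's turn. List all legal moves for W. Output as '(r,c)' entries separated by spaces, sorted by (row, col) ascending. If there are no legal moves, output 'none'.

(1,2): no bracket -> illegal
(1,3): no bracket -> illegal
(1,4): flips 1 -> legal
(2,4): flips 1 -> legal
(2,5): no bracket -> illegal
(3,1): no bracket -> illegal
(3,5): flips 2 -> legal
(4,0): no bracket -> illegal
(4,1): no bracket -> illegal
(4,3): no bracket -> illegal
(4,4): flips 1 -> legal
(4,5): no bracket -> illegal
(5,0): no bracket -> illegal
(5,2): flips 1 -> legal
(5,3): no bracket -> illegal

Answer: (1,4) (2,4) (3,5) (4,4) (5,2)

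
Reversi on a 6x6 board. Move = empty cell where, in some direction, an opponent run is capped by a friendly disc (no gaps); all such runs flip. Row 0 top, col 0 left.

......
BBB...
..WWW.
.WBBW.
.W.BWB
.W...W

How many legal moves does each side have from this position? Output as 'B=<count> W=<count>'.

Answer: B=7 W=7

Derivation:
-- B to move --
(1,3): flips 1 -> legal
(1,4): flips 1 -> legal
(1,5): flips 1 -> legal
(2,0): no bracket -> illegal
(2,1): no bracket -> illegal
(2,5): flips 1 -> legal
(3,0): flips 1 -> legal
(3,5): flips 1 -> legal
(4,0): no bracket -> illegal
(4,2): no bracket -> illegal
(5,0): flips 1 -> legal
(5,2): no bracket -> illegal
(5,3): no bracket -> illegal
(5,4): no bracket -> illegal
B mobility = 7
-- W to move --
(0,0): flips 1 -> legal
(0,1): flips 1 -> legal
(0,2): flips 1 -> legal
(0,3): no bracket -> illegal
(1,3): no bracket -> illegal
(2,0): no bracket -> illegal
(2,1): no bracket -> illegal
(3,5): flips 1 -> legal
(4,2): flips 3 -> legal
(5,2): flips 1 -> legal
(5,3): flips 2 -> legal
(5,4): no bracket -> illegal
W mobility = 7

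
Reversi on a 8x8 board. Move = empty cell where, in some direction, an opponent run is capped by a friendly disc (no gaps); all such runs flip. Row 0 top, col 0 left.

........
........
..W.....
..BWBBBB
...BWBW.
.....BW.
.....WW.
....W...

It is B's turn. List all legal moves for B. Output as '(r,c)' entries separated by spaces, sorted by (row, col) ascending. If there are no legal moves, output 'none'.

(1,1): flips 3 -> legal
(1,2): flips 1 -> legal
(1,3): no bracket -> illegal
(2,1): no bracket -> illegal
(2,3): flips 1 -> legal
(2,4): no bracket -> illegal
(3,1): no bracket -> illegal
(4,2): no bracket -> illegal
(4,7): flips 1 -> legal
(5,3): flips 1 -> legal
(5,4): flips 1 -> legal
(5,7): flips 2 -> legal
(6,3): no bracket -> illegal
(6,4): no bracket -> illegal
(6,7): flips 1 -> legal
(7,3): no bracket -> illegal
(7,5): flips 1 -> legal
(7,6): flips 3 -> legal
(7,7): flips 1 -> legal

Answer: (1,1) (1,2) (2,3) (4,7) (5,3) (5,4) (5,7) (6,7) (7,5) (7,6) (7,7)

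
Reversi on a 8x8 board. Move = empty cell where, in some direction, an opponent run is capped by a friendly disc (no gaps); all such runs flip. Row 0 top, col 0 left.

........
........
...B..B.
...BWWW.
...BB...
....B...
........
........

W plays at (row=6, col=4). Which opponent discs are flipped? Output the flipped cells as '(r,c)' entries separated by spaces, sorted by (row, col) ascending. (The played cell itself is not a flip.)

Dir NW: first cell '.' (not opp) -> no flip
Dir N: opp run (5,4) (4,4) capped by W -> flip
Dir NE: first cell '.' (not opp) -> no flip
Dir W: first cell '.' (not opp) -> no flip
Dir E: first cell '.' (not opp) -> no flip
Dir SW: first cell '.' (not opp) -> no flip
Dir S: first cell '.' (not opp) -> no flip
Dir SE: first cell '.' (not opp) -> no flip

Answer: (4,4) (5,4)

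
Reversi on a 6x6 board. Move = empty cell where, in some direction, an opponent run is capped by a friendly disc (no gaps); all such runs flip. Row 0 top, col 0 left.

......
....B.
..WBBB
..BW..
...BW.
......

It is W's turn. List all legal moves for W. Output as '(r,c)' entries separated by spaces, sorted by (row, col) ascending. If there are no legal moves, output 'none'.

Answer: (1,3) (1,5) (3,1) (4,2) (5,3)

Derivation:
(0,3): no bracket -> illegal
(0,4): no bracket -> illegal
(0,5): no bracket -> illegal
(1,2): no bracket -> illegal
(1,3): flips 1 -> legal
(1,5): flips 1 -> legal
(2,1): no bracket -> illegal
(3,1): flips 1 -> legal
(3,4): no bracket -> illegal
(3,5): no bracket -> illegal
(4,1): no bracket -> illegal
(4,2): flips 2 -> legal
(5,2): no bracket -> illegal
(5,3): flips 1 -> legal
(5,4): no bracket -> illegal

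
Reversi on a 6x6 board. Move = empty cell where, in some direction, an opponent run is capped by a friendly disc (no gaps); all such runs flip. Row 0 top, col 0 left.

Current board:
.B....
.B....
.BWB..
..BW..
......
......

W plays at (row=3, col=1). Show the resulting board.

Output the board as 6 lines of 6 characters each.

Place W at (3,1); scan 8 dirs for brackets.
Dir NW: first cell '.' (not opp) -> no flip
Dir N: opp run (2,1) (1,1) (0,1), next=edge -> no flip
Dir NE: first cell 'W' (not opp) -> no flip
Dir W: first cell '.' (not opp) -> no flip
Dir E: opp run (3,2) capped by W -> flip
Dir SW: first cell '.' (not opp) -> no flip
Dir S: first cell '.' (not opp) -> no flip
Dir SE: first cell '.' (not opp) -> no flip
All flips: (3,2)

Answer: .B....
.B....
.BWB..
.WWW..
......
......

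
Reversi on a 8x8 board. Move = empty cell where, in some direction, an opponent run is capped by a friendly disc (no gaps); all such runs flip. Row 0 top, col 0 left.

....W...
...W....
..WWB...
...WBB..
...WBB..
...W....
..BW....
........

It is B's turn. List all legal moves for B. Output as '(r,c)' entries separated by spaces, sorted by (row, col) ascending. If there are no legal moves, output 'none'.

Answer: (0,2) (1,1) (1,2) (2,1) (3,2) (4,2) (5,2) (6,4)

Derivation:
(0,2): flips 1 -> legal
(0,3): no bracket -> illegal
(0,5): no bracket -> illegal
(1,1): flips 2 -> legal
(1,2): flips 1 -> legal
(1,4): no bracket -> illegal
(1,5): no bracket -> illegal
(2,1): flips 2 -> legal
(3,1): no bracket -> illegal
(3,2): flips 1 -> legal
(4,2): flips 2 -> legal
(5,2): flips 1 -> legal
(5,4): no bracket -> illegal
(6,4): flips 1 -> legal
(7,2): no bracket -> illegal
(7,3): no bracket -> illegal
(7,4): no bracket -> illegal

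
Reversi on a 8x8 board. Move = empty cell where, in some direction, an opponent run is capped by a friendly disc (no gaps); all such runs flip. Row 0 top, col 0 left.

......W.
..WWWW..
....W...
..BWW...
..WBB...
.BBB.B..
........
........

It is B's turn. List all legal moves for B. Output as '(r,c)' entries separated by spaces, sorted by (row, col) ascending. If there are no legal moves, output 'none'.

Answer: (0,4) (2,2) (2,3) (2,5) (3,1) (3,5) (4,1)

Derivation:
(0,1): no bracket -> illegal
(0,2): no bracket -> illegal
(0,3): no bracket -> illegal
(0,4): flips 3 -> legal
(0,5): no bracket -> illegal
(0,7): no bracket -> illegal
(1,1): no bracket -> illegal
(1,6): no bracket -> illegal
(1,7): no bracket -> illegal
(2,1): no bracket -> illegal
(2,2): flips 1 -> legal
(2,3): flips 1 -> legal
(2,5): flips 1 -> legal
(2,6): no bracket -> illegal
(3,1): flips 1 -> legal
(3,5): flips 2 -> legal
(4,1): flips 1 -> legal
(4,5): no bracket -> illegal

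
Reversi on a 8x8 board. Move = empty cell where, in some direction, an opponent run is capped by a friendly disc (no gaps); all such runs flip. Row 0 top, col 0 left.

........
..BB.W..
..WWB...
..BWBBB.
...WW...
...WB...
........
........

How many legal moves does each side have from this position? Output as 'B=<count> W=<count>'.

Answer: B=8 W=16

Derivation:
-- B to move --
(0,4): no bracket -> illegal
(0,5): no bracket -> illegal
(0,6): flips 1 -> legal
(1,1): no bracket -> illegal
(1,4): flips 1 -> legal
(1,6): no bracket -> illegal
(2,1): flips 2 -> legal
(2,5): no bracket -> illegal
(2,6): no bracket -> illegal
(3,1): flips 1 -> legal
(4,2): flips 1 -> legal
(4,5): no bracket -> illegal
(5,2): flips 2 -> legal
(5,5): no bracket -> illegal
(6,2): flips 2 -> legal
(6,3): flips 4 -> legal
(6,4): no bracket -> illegal
B mobility = 8
-- W to move --
(0,1): flips 1 -> legal
(0,2): flips 1 -> legal
(0,3): flips 1 -> legal
(0,4): flips 1 -> legal
(1,1): no bracket -> illegal
(1,4): flips 2 -> legal
(2,1): flips 1 -> legal
(2,5): flips 2 -> legal
(2,6): flips 1 -> legal
(2,7): no bracket -> illegal
(3,1): flips 1 -> legal
(3,7): flips 3 -> legal
(4,1): flips 1 -> legal
(4,2): flips 1 -> legal
(4,5): flips 1 -> legal
(4,6): no bracket -> illegal
(4,7): no bracket -> illegal
(5,5): flips 1 -> legal
(6,3): no bracket -> illegal
(6,4): flips 1 -> legal
(6,5): flips 1 -> legal
W mobility = 16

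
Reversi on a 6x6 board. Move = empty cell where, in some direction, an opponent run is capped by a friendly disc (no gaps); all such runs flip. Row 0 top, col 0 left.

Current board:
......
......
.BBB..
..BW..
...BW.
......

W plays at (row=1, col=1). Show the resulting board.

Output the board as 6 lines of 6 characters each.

Place W at (1,1); scan 8 dirs for brackets.
Dir NW: first cell '.' (not opp) -> no flip
Dir N: first cell '.' (not opp) -> no flip
Dir NE: first cell '.' (not opp) -> no flip
Dir W: first cell '.' (not opp) -> no flip
Dir E: first cell '.' (not opp) -> no flip
Dir SW: first cell '.' (not opp) -> no flip
Dir S: opp run (2,1), next='.' -> no flip
Dir SE: opp run (2,2) capped by W -> flip
All flips: (2,2)

Answer: ......
.W....
.BWB..
..BW..
...BW.
......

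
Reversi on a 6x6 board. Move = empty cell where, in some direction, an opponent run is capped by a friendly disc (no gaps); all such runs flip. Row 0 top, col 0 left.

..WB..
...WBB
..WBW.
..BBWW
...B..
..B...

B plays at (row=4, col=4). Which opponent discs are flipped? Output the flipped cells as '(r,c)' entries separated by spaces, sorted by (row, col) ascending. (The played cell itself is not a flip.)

Answer: (2,4) (3,4)

Derivation:
Dir NW: first cell 'B' (not opp) -> no flip
Dir N: opp run (3,4) (2,4) capped by B -> flip
Dir NE: opp run (3,5), next=edge -> no flip
Dir W: first cell 'B' (not opp) -> no flip
Dir E: first cell '.' (not opp) -> no flip
Dir SW: first cell '.' (not opp) -> no flip
Dir S: first cell '.' (not opp) -> no flip
Dir SE: first cell '.' (not opp) -> no flip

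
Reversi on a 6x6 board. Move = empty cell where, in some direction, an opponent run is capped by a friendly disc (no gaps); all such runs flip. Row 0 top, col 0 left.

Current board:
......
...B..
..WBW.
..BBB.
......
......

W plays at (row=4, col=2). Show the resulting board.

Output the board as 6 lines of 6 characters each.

Answer: ......
...B..
..WBW.
..WWB.
..W...
......

Derivation:
Place W at (4,2); scan 8 dirs for brackets.
Dir NW: first cell '.' (not opp) -> no flip
Dir N: opp run (3,2) capped by W -> flip
Dir NE: opp run (3,3) capped by W -> flip
Dir W: first cell '.' (not opp) -> no flip
Dir E: first cell '.' (not opp) -> no flip
Dir SW: first cell '.' (not opp) -> no flip
Dir S: first cell '.' (not opp) -> no flip
Dir SE: first cell '.' (not opp) -> no flip
All flips: (3,2) (3,3)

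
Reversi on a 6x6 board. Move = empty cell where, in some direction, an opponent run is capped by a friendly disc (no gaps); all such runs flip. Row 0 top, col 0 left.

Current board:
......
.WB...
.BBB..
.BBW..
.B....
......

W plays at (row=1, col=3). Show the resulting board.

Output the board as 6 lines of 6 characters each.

Answer: ......
.WWW..
.BBW..
.BBW..
.B....
......

Derivation:
Place W at (1,3); scan 8 dirs for brackets.
Dir NW: first cell '.' (not opp) -> no flip
Dir N: first cell '.' (not opp) -> no flip
Dir NE: first cell '.' (not opp) -> no flip
Dir W: opp run (1,2) capped by W -> flip
Dir E: first cell '.' (not opp) -> no flip
Dir SW: opp run (2,2) (3,1), next='.' -> no flip
Dir S: opp run (2,3) capped by W -> flip
Dir SE: first cell '.' (not opp) -> no flip
All flips: (1,2) (2,3)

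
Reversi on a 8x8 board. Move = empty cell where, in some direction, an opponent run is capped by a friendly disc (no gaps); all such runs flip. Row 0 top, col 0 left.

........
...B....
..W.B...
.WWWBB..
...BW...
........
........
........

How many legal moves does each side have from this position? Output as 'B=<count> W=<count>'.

Answer: B=8 W=8

Derivation:
-- B to move --
(1,1): no bracket -> illegal
(1,2): no bracket -> illegal
(2,0): no bracket -> illegal
(2,1): flips 1 -> legal
(2,3): flips 1 -> legal
(3,0): flips 3 -> legal
(4,0): flips 2 -> legal
(4,1): no bracket -> illegal
(4,2): flips 1 -> legal
(4,5): flips 1 -> legal
(5,3): flips 1 -> legal
(5,4): flips 1 -> legal
(5,5): no bracket -> illegal
B mobility = 8
-- W to move --
(0,2): no bracket -> illegal
(0,3): no bracket -> illegal
(0,4): flips 1 -> legal
(1,2): no bracket -> illegal
(1,4): flips 2 -> legal
(1,5): flips 1 -> legal
(2,3): no bracket -> illegal
(2,5): no bracket -> illegal
(2,6): flips 1 -> legal
(3,6): flips 2 -> legal
(4,2): flips 1 -> legal
(4,5): no bracket -> illegal
(4,6): no bracket -> illegal
(5,2): no bracket -> illegal
(5,3): flips 1 -> legal
(5,4): flips 1 -> legal
W mobility = 8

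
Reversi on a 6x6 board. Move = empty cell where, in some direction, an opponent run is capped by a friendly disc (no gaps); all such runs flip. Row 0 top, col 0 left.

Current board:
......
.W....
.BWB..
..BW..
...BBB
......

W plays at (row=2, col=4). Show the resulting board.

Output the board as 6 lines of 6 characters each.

Answer: ......
.W....
.BWWW.
..BW..
...BBB
......

Derivation:
Place W at (2,4); scan 8 dirs for brackets.
Dir NW: first cell '.' (not opp) -> no flip
Dir N: first cell '.' (not opp) -> no flip
Dir NE: first cell '.' (not opp) -> no flip
Dir W: opp run (2,3) capped by W -> flip
Dir E: first cell '.' (not opp) -> no flip
Dir SW: first cell 'W' (not opp) -> no flip
Dir S: first cell '.' (not opp) -> no flip
Dir SE: first cell '.' (not opp) -> no flip
All flips: (2,3)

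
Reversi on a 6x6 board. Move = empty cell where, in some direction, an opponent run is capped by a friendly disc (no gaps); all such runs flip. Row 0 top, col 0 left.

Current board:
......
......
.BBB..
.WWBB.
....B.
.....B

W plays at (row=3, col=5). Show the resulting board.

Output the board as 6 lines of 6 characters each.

Place W at (3,5); scan 8 dirs for brackets.
Dir NW: first cell '.' (not opp) -> no flip
Dir N: first cell '.' (not opp) -> no flip
Dir NE: edge -> no flip
Dir W: opp run (3,4) (3,3) capped by W -> flip
Dir E: edge -> no flip
Dir SW: opp run (4,4), next='.' -> no flip
Dir S: first cell '.' (not opp) -> no flip
Dir SE: edge -> no flip
All flips: (3,3) (3,4)

Answer: ......
......
.BBB..
.WWWWW
....B.
.....B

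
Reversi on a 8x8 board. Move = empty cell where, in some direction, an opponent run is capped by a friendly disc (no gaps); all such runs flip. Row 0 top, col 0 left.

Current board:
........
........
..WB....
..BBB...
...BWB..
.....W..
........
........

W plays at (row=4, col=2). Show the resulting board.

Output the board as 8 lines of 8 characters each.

Answer: ........
........
..WB....
..WBB...
..WWWB..
.....W..
........
........

Derivation:
Place W at (4,2); scan 8 dirs for brackets.
Dir NW: first cell '.' (not opp) -> no flip
Dir N: opp run (3,2) capped by W -> flip
Dir NE: opp run (3,3), next='.' -> no flip
Dir W: first cell '.' (not opp) -> no flip
Dir E: opp run (4,3) capped by W -> flip
Dir SW: first cell '.' (not opp) -> no flip
Dir S: first cell '.' (not opp) -> no flip
Dir SE: first cell '.' (not opp) -> no flip
All flips: (3,2) (4,3)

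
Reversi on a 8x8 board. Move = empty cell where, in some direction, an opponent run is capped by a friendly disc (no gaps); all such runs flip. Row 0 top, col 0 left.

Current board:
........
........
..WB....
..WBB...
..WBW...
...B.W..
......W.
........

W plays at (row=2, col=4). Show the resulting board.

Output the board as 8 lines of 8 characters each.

Answer: ........
........
..WWW...
..WWW...
..WBW...
...B.W..
......W.
........

Derivation:
Place W at (2,4); scan 8 dirs for brackets.
Dir NW: first cell '.' (not opp) -> no flip
Dir N: first cell '.' (not opp) -> no flip
Dir NE: first cell '.' (not opp) -> no flip
Dir W: opp run (2,3) capped by W -> flip
Dir E: first cell '.' (not opp) -> no flip
Dir SW: opp run (3,3) capped by W -> flip
Dir S: opp run (3,4) capped by W -> flip
Dir SE: first cell '.' (not opp) -> no flip
All flips: (2,3) (3,3) (3,4)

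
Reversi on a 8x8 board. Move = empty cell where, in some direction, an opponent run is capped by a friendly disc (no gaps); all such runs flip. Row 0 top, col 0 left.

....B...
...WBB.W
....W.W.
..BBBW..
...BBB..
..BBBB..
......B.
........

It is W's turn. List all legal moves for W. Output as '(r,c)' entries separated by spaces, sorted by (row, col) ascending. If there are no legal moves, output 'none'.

Answer: (0,6) (1,6) (3,1) (4,2) (6,2) (6,4) (6,5)

Derivation:
(0,3): no bracket -> illegal
(0,5): no bracket -> illegal
(0,6): flips 1 -> legal
(1,6): flips 2 -> legal
(2,1): no bracket -> illegal
(2,2): no bracket -> illegal
(2,3): no bracket -> illegal
(2,5): no bracket -> illegal
(3,1): flips 3 -> legal
(3,6): no bracket -> illegal
(4,1): no bracket -> illegal
(4,2): flips 1 -> legal
(4,6): no bracket -> illegal
(5,1): no bracket -> illegal
(5,6): no bracket -> illegal
(5,7): no bracket -> illegal
(6,1): no bracket -> illegal
(6,2): flips 2 -> legal
(6,3): no bracket -> illegal
(6,4): flips 3 -> legal
(6,5): flips 2 -> legal
(6,7): no bracket -> illegal
(7,5): no bracket -> illegal
(7,6): no bracket -> illegal
(7,7): no bracket -> illegal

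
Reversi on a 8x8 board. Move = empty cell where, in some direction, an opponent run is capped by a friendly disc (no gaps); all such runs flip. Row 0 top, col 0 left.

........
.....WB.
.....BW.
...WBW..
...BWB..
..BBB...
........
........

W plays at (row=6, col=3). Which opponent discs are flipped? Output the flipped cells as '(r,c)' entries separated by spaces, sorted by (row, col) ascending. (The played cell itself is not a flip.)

Answer: (4,3) (5,3)

Derivation:
Dir NW: opp run (5,2), next='.' -> no flip
Dir N: opp run (5,3) (4,3) capped by W -> flip
Dir NE: opp run (5,4) (4,5), next='.' -> no flip
Dir W: first cell '.' (not opp) -> no flip
Dir E: first cell '.' (not opp) -> no flip
Dir SW: first cell '.' (not opp) -> no flip
Dir S: first cell '.' (not opp) -> no flip
Dir SE: first cell '.' (not opp) -> no flip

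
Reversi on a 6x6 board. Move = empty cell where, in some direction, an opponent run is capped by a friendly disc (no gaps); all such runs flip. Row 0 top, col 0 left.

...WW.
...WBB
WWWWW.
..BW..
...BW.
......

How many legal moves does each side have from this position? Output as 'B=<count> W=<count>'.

Answer: B=5 W=7

Derivation:
-- B to move --
(0,2): no bracket -> illegal
(0,5): no bracket -> illegal
(1,0): flips 1 -> legal
(1,1): no bracket -> illegal
(1,2): flips 2 -> legal
(2,5): no bracket -> illegal
(3,0): no bracket -> illegal
(3,1): no bracket -> illegal
(3,4): flips 2 -> legal
(3,5): no bracket -> illegal
(4,2): flips 2 -> legal
(4,5): flips 1 -> legal
(5,3): no bracket -> illegal
(5,4): no bracket -> illegal
(5,5): no bracket -> illegal
B mobility = 5
-- W to move --
(0,5): flips 1 -> legal
(2,5): flips 1 -> legal
(3,1): flips 1 -> legal
(3,4): no bracket -> illegal
(4,1): flips 1 -> legal
(4,2): flips 2 -> legal
(5,2): no bracket -> illegal
(5,3): flips 1 -> legal
(5,4): flips 2 -> legal
W mobility = 7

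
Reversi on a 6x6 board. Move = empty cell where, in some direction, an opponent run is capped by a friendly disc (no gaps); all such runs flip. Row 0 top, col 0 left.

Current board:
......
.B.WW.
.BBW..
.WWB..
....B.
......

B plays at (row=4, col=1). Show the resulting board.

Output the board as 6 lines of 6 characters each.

Answer: ......
.B.WW.
.BBW..
.BWB..
.B..B.
......

Derivation:
Place B at (4,1); scan 8 dirs for brackets.
Dir NW: first cell '.' (not opp) -> no flip
Dir N: opp run (3,1) capped by B -> flip
Dir NE: opp run (3,2) (2,3) (1,4), next='.' -> no flip
Dir W: first cell '.' (not opp) -> no flip
Dir E: first cell '.' (not opp) -> no flip
Dir SW: first cell '.' (not opp) -> no flip
Dir S: first cell '.' (not opp) -> no flip
Dir SE: first cell '.' (not opp) -> no flip
All flips: (3,1)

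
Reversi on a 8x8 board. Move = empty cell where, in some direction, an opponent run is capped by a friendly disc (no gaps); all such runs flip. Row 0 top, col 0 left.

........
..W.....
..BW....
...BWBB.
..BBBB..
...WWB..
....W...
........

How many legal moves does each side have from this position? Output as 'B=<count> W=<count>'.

-- B to move --
(0,1): flips 3 -> legal
(0,2): flips 1 -> legal
(0,3): no bracket -> illegal
(1,1): no bracket -> illegal
(1,3): flips 1 -> legal
(1,4): no bracket -> illegal
(2,1): no bracket -> illegal
(2,4): flips 2 -> legal
(2,5): flips 1 -> legal
(3,2): no bracket -> illegal
(5,2): flips 2 -> legal
(6,2): flips 1 -> legal
(6,3): flips 2 -> legal
(6,5): flips 1 -> legal
(7,3): flips 1 -> legal
(7,4): flips 2 -> legal
(7,5): flips 2 -> legal
B mobility = 12
-- W to move --
(1,1): no bracket -> illegal
(1,3): no bracket -> illegal
(2,1): flips 1 -> legal
(2,4): no bracket -> illegal
(2,5): no bracket -> illegal
(2,6): flips 2 -> legal
(2,7): flips 2 -> legal
(3,1): flips 1 -> legal
(3,2): flips 3 -> legal
(3,7): flips 2 -> legal
(4,1): no bracket -> illegal
(4,6): flips 1 -> legal
(4,7): no bracket -> illegal
(5,1): no bracket -> illegal
(5,2): flips 1 -> legal
(5,6): flips 2 -> legal
(6,5): no bracket -> illegal
(6,6): no bracket -> illegal
W mobility = 9

Answer: B=12 W=9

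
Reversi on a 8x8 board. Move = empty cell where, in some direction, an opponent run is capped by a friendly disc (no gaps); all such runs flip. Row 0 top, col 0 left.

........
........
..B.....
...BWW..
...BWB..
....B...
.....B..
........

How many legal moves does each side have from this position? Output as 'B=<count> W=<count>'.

Answer: B=5 W=8

Derivation:
-- B to move --
(2,3): flips 1 -> legal
(2,4): flips 2 -> legal
(2,5): flips 2 -> legal
(2,6): no bracket -> illegal
(3,6): flips 2 -> legal
(4,6): no bracket -> illegal
(5,3): no bracket -> illegal
(5,5): flips 1 -> legal
B mobility = 5
-- W to move --
(1,1): flips 2 -> legal
(1,2): no bracket -> illegal
(1,3): no bracket -> illegal
(2,1): no bracket -> illegal
(2,3): no bracket -> illegal
(2,4): no bracket -> illegal
(3,1): no bracket -> illegal
(3,2): flips 1 -> legal
(3,6): no bracket -> illegal
(4,2): flips 1 -> legal
(4,6): flips 1 -> legal
(5,2): flips 1 -> legal
(5,3): no bracket -> illegal
(5,5): flips 1 -> legal
(5,6): flips 1 -> legal
(6,3): no bracket -> illegal
(6,4): flips 1 -> legal
(6,6): no bracket -> illegal
(7,4): no bracket -> illegal
(7,5): no bracket -> illegal
(7,6): no bracket -> illegal
W mobility = 8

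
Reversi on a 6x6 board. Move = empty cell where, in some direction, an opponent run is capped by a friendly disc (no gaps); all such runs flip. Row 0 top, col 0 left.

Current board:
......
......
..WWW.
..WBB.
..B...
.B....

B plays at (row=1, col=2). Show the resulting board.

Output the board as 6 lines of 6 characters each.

Answer: ......
..B...
..BBW.
..BBB.
..B...
.B....

Derivation:
Place B at (1,2); scan 8 dirs for brackets.
Dir NW: first cell '.' (not opp) -> no flip
Dir N: first cell '.' (not opp) -> no flip
Dir NE: first cell '.' (not opp) -> no flip
Dir W: first cell '.' (not opp) -> no flip
Dir E: first cell '.' (not opp) -> no flip
Dir SW: first cell '.' (not opp) -> no flip
Dir S: opp run (2,2) (3,2) capped by B -> flip
Dir SE: opp run (2,3) capped by B -> flip
All flips: (2,2) (2,3) (3,2)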